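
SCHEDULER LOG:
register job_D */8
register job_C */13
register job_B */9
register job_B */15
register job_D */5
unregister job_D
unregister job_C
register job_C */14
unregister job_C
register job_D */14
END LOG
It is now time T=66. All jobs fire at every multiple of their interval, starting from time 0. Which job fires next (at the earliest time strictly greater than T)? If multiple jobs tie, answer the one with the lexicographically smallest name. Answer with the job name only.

Answer: job_D

Derivation:
Op 1: register job_D */8 -> active={job_D:*/8}
Op 2: register job_C */13 -> active={job_C:*/13, job_D:*/8}
Op 3: register job_B */9 -> active={job_B:*/9, job_C:*/13, job_D:*/8}
Op 4: register job_B */15 -> active={job_B:*/15, job_C:*/13, job_D:*/8}
Op 5: register job_D */5 -> active={job_B:*/15, job_C:*/13, job_D:*/5}
Op 6: unregister job_D -> active={job_B:*/15, job_C:*/13}
Op 7: unregister job_C -> active={job_B:*/15}
Op 8: register job_C */14 -> active={job_B:*/15, job_C:*/14}
Op 9: unregister job_C -> active={job_B:*/15}
Op 10: register job_D */14 -> active={job_B:*/15, job_D:*/14}
  job_B: interval 15, next fire after T=66 is 75
  job_D: interval 14, next fire after T=66 is 70
Earliest = 70, winner (lex tiebreak) = job_D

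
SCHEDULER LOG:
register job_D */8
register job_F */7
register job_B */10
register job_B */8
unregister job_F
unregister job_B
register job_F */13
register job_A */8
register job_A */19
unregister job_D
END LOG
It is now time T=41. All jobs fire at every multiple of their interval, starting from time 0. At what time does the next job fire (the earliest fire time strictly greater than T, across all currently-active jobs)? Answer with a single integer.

Op 1: register job_D */8 -> active={job_D:*/8}
Op 2: register job_F */7 -> active={job_D:*/8, job_F:*/7}
Op 3: register job_B */10 -> active={job_B:*/10, job_D:*/8, job_F:*/7}
Op 4: register job_B */8 -> active={job_B:*/8, job_D:*/8, job_F:*/7}
Op 5: unregister job_F -> active={job_B:*/8, job_D:*/8}
Op 6: unregister job_B -> active={job_D:*/8}
Op 7: register job_F */13 -> active={job_D:*/8, job_F:*/13}
Op 8: register job_A */8 -> active={job_A:*/8, job_D:*/8, job_F:*/13}
Op 9: register job_A */19 -> active={job_A:*/19, job_D:*/8, job_F:*/13}
Op 10: unregister job_D -> active={job_A:*/19, job_F:*/13}
  job_A: interval 19, next fire after T=41 is 57
  job_F: interval 13, next fire after T=41 is 52
Earliest fire time = 52 (job job_F)

Answer: 52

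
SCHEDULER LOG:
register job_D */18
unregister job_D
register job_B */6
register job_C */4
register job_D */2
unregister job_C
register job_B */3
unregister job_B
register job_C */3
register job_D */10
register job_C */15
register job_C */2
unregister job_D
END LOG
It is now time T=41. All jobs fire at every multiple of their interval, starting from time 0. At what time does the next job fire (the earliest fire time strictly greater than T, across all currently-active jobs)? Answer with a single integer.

Op 1: register job_D */18 -> active={job_D:*/18}
Op 2: unregister job_D -> active={}
Op 3: register job_B */6 -> active={job_B:*/6}
Op 4: register job_C */4 -> active={job_B:*/6, job_C:*/4}
Op 5: register job_D */2 -> active={job_B:*/6, job_C:*/4, job_D:*/2}
Op 6: unregister job_C -> active={job_B:*/6, job_D:*/2}
Op 7: register job_B */3 -> active={job_B:*/3, job_D:*/2}
Op 8: unregister job_B -> active={job_D:*/2}
Op 9: register job_C */3 -> active={job_C:*/3, job_D:*/2}
Op 10: register job_D */10 -> active={job_C:*/3, job_D:*/10}
Op 11: register job_C */15 -> active={job_C:*/15, job_D:*/10}
Op 12: register job_C */2 -> active={job_C:*/2, job_D:*/10}
Op 13: unregister job_D -> active={job_C:*/2}
  job_C: interval 2, next fire after T=41 is 42
Earliest fire time = 42 (job job_C)

Answer: 42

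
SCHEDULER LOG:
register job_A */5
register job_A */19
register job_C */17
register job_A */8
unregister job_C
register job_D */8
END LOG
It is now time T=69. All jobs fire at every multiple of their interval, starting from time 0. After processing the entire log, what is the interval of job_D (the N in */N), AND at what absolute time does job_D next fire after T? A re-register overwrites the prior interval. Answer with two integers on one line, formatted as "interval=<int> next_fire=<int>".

Answer: interval=8 next_fire=72

Derivation:
Op 1: register job_A */5 -> active={job_A:*/5}
Op 2: register job_A */19 -> active={job_A:*/19}
Op 3: register job_C */17 -> active={job_A:*/19, job_C:*/17}
Op 4: register job_A */8 -> active={job_A:*/8, job_C:*/17}
Op 5: unregister job_C -> active={job_A:*/8}
Op 6: register job_D */8 -> active={job_A:*/8, job_D:*/8}
Final interval of job_D = 8
Next fire of job_D after T=69: (69//8+1)*8 = 72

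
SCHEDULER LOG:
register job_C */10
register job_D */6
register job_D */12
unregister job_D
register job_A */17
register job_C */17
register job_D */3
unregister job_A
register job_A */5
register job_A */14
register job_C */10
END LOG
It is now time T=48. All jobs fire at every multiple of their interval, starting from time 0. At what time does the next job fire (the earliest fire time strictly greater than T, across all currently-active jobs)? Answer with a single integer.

Op 1: register job_C */10 -> active={job_C:*/10}
Op 2: register job_D */6 -> active={job_C:*/10, job_D:*/6}
Op 3: register job_D */12 -> active={job_C:*/10, job_D:*/12}
Op 4: unregister job_D -> active={job_C:*/10}
Op 5: register job_A */17 -> active={job_A:*/17, job_C:*/10}
Op 6: register job_C */17 -> active={job_A:*/17, job_C:*/17}
Op 7: register job_D */3 -> active={job_A:*/17, job_C:*/17, job_D:*/3}
Op 8: unregister job_A -> active={job_C:*/17, job_D:*/3}
Op 9: register job_A */5 -> active={job_A:*/5, job_C:*/17, job_D:*/3}
Op 10: register job_A */14 -> active={job_A:*/14, job_C:*/17, job_D:*/3}
Op 11: register job_C */10 -> active={job_A:*/14, job_C:*/10, job_D:*/3}
  job_A: interval 14, next fire after T=48 is 56
  job_C: interval 10, next fire after T=48 is 50
  job_D: interval 3, next fire after T=48 is 51
Earliest fire time = 50 (job job_C)

Answer: 50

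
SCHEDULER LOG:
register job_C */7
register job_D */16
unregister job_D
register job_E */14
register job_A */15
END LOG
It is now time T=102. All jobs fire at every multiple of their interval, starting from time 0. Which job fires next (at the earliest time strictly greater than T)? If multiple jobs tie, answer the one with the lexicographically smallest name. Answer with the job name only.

Op 1: register job_C */7 -> active={job_C:*/7}
Op 2: register job_D */16 -> active={job_C:*/7, job_D:*/16}
Op 3: unregister job_D -> active={job_C:*/7}
Op 4: register job_E */14 -> active={job_C:*/7, job_E:*/14}
Op 5: register job_A */15 -> active={job_A:*/15, job_C:*/7, job_E:*/14}
  job_A: interval 15, next fire after T=102 is 105
  job_C: interval 7, next fire after T=102 is 105
  job_E: interval 14, next fire after T=102 is 112
Earliest = 105, winner (lex tiebreak) = job_A

Answer: job_A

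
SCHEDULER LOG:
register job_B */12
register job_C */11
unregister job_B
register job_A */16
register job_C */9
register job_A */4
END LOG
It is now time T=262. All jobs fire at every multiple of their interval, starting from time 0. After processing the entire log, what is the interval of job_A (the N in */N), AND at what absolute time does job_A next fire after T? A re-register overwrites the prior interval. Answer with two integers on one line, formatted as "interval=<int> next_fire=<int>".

Answer: interval=4 next_fire=264

Derivation:
Op 1: register job_B */12 -> active={job_B:*/12}
Op 2: register job_C */11 -> active={job_B:*/12, job_C:*/11}
Op 3: unregister job_B -> active={job_C:*/11}
Op 4: register job_A */16 -> active={job_A:*/16, job_C:*/11}
Op 5: register job_C */9 -> active={job_A:*/16, job_C:*/9}
Op 6: register job_A */4 -> active={job_A:*/4, job_C:*/9}
Final interval of job_A = 4
Next fire of job_A after T=262: (262//4+1)*4 = 264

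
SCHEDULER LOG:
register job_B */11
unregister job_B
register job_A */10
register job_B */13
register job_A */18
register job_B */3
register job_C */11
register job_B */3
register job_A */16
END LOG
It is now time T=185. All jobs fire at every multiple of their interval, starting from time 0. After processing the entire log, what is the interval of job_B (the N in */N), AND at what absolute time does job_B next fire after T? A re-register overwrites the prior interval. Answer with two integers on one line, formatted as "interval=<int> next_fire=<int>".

Answer: interval=3 next_fire=186

Derivation:
Op 1: register job_B */11 -> active={job_B:*/11}
Op 2: unregister job_B -> active={}
Op 3: register job_A */10 -> active={job_A:*/10}
Op 4: register job_B */13 -> active={job_A:*/10, job_B:*/13}
Op 5: register job_A */18 -> active={job_A:*/18, job_B:*/13}
Op 6: register job_B */3 -> active={job_A:*/18, job_B:*/3}
Op 7: register job_C */11 -> active={job_A:*/18, job_B:*/3, job_C:*/11}
Op 8: register job_B */3 -> active={job_A:*/18, job_B:*/3, job_C:*/11}
Op 9: register job_A */16 -> active={job_A:*/16, job_B:*/3, job_C:*/11}
Final interval of job_B = 3
Next fire of job_B after T=185: (185//3+1)*3 = 186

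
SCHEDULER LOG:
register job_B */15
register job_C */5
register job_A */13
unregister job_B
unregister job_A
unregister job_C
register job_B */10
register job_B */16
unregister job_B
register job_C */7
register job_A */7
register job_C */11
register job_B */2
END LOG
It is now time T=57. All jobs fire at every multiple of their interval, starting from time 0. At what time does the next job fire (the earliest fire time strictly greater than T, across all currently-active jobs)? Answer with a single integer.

Op 1: register job_B */15 -> active={job_B:*/15}
Op 2: register job_C */5 -> active={job_B:*/15, job_C:*/5}
Op 3: register job_A */13 -> active={job_A:*/13, job_B:*/15, job_C:*/5}
Op 4: unregister job_B -> active={job_A:*/13, job_C:*/5}
Op 5: unregister job_A -> active={job_C:*/5}
Op 6: unregister job_C -> active={}
Op 7: register job_B */10 -> active={job_B:*/10}
Op 8: register job_B */16 -> active={job_B:*/16}
Op 9: unregister job_B -> active={}
Op 10: register job_C */7 -> active={job_C:*/7}
Op 11: register job_A */7 -> active={job_A:*/7, job_C:*/7}
Op 12: register job_C */11 -> active={job_A:*/7, job_C:*/11}
Op 13: register job_B */2 -> active={job_A:*/7, job_B:*/2, job_C:*/11}
  job_A: interval 7, next fire after T=57 is 63
  job_B: interval 2, next fire after T=57 is 58
  job_C: interval 11, next fire after T=57 is 66
Earliest fire time = 58 (job job_B)

Answer: 58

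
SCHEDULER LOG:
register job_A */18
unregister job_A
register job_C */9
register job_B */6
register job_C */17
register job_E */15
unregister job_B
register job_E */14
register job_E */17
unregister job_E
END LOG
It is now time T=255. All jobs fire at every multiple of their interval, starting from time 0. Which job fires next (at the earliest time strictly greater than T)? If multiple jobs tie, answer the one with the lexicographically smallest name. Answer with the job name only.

Op 1: register job_A */18 -> active={job_A:*/18}
Op 2: unregister job_A -> active={}
Op 3: register job_C */9 -> active={job_C:*/9}
Op 4: register job_B */6 -> active={job_B:*/6, job_C:*/9}
Op 5: register job_C */17 -> active={job_B:*/6, job_C:*/17}
Op 6: register job_E */15 -> active={job_B:*/6, job_C:*/17, job_E:*/15}
Op 7: unregister job_B -> active={job_C:*/17, job_E:*/15}
Op 8: register job_E */14 -> active={job_C:*/17, job_E:*/14}
Op 9: register job_E */17 -> active={job_C:*/17, job_E:*/17}
Op 10: unregister job_E -> active={job_C:*/17}
  job_C: interval 17, next fire after T=255 is 272
Earliest = 272, winner (lex tiebreak) = job_C

Answer: job_C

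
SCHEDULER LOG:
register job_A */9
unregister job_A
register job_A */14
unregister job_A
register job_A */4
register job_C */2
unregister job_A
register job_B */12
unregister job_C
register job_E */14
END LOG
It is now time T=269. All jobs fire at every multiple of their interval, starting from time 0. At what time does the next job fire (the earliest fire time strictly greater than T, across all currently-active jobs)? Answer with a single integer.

Op 1: register job_A */9 -> active={job_A:*/9}
Op 2: unregister job_A -> active={}
Op 3: register job_A */14 -> active={job_A:*/14}
Op 4: unregister job_A -> active={}
Op 5: register job_A */4 -> active={job_A:*/4}
Op 6: register job_C */2 -> active={job_A:*/4, job_C:*/2}
Op 7: unregister job_A -> active={job_C:*/2}
Op 8: register job_B */12 -> active={job_B:*/12, job_C:*/2}
Op 9: unregister job_C -> active={job_B:*/12}
Op 10: register job_E */14 -> active={job_B:*/12, job_E:*/14}
  job_B: interval 12, next fire after T=269 is 276
  job_E: interval 14, next fire after T=269 is 280
Earliest fire time = 276 (job job_B)

Answer: 276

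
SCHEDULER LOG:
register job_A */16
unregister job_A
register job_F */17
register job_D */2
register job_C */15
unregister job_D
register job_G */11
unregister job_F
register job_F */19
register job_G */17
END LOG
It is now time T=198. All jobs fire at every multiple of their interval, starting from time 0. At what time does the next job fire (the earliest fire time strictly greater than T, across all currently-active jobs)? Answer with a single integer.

Op 1: register job_A */16 -> active={job_A:*/16}
Op 2: unregister job_A -> active={}
Op 3: register job_F */17 -> active={job_F:*/17}
Op 4: register job_D */2 -> active={job_D:*/2, job_F:*/17}
Op 5: register job_C */15 -> active={job_C:*/15, job_D:*/2, job_F:*/17}
Op 6: unregister job_D -> active={job_C:*/15, job_F:*/17}
Op 7: register job_G */11 -> active={job_C:*/15, job_F:*/17, job_G:*/11}
Op 8: unregister job_F -> active={job_C:*/15, job_G:*/11}
Op 9: register job_F */19 -> active={job_C:*/15, job_F:*/19, job_G:*/11}
Op 10: register job_G */17 -> active={job_C:*/15, job_F:*/19, job_G:*/17}
  job_C: interval 15, next fire after T=198 is 210
  job_F: interval 19, next fire after T=198 is 209
  job_G: interval 17, next fire after T=198 is 204
Earliest fire time = 204 (job job_G)

Answer: 204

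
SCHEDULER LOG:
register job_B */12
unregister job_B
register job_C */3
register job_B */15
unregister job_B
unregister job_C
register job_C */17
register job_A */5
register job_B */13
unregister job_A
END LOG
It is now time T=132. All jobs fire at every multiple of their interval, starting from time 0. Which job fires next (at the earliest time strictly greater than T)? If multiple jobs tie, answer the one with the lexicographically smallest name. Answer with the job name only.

Answer: job_C

Derivation:
Op 1: register job_B */12 -> active={job_B:*/12}
Op 2: unregister job_B -> active={}
Op 3: register job_C */3 -> active={job_C:*/3}
Op 4: register job_B */15 -> active={job_B:*/15, job_C:*/3}
Op 5: unregister job_B -> active={job_C:*/3}
Op 6: unregister job_C -> active={}
Op 7: register job_C */17 -> active={job_C:*/17}
Op 8: register job_A */5 -> active={job_A:*/5, job_C:*/17}
Op 9: register job_B */13 -> active={job_A:*/5, job_B:*/13, job_C:*/17}
Op 10: unregister job_A -> active={job_B:*/13, job_C:*/17}
  job_B: interval 13, next fire after T=132 is 143
  job_C: interval 17, next fire after T=132 is 136
Earliest = 136, winner (lex tiebreak) = job_C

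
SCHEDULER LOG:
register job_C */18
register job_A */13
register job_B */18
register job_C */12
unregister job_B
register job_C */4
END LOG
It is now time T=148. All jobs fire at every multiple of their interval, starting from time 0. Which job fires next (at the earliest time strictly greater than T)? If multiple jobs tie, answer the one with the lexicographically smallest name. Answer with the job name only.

Op 1: register job_C */18 -> active={job_C:*/18}
Op 2: register job_A */13 -> active={job_A:*/13, job_C:*/18}
Op 3: register job_B */18 -> active={job_A:*/13, job_B:*/18, job_C:*/18}
Op 4: register job_C */12 -> active={job_A:*/13, job_B:*/18, job_C:*/12}
Op 5: unregister job_B -> active={job_A:*/13, job_C:*/12}
Op 6: register job_C */4 -> active={job_A:*/13, job_C:*/4}
  job_A: interval 13, next fire after T=148 is 156
  job_C: interval 4, next fire after T=148 is 152
Earliest = 152, winner (lex tiebreak) = job_C

Answer: job_C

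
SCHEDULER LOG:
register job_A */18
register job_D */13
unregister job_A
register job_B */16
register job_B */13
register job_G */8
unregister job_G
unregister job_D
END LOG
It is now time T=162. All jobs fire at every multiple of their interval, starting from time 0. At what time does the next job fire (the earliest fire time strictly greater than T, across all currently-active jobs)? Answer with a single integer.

Answer: 169

Derivation:
Op 1: register job_A */18 -> active={job_A:*/18}
Op 2: register job_D */13 -> active={job_A:*/18, job_D:*/13}
Op 3: unregister job_A -> active={job_D:*/13}
Op 4: register job_B */16 -> active={job_B:*/16, job_D:*/13}
Op 5: register job_B */13 -> active={job_B:*/13, job_D:*/13}
Op 6: register job_G */8 -> active={job_B:*/13, job_D:*/13, job_G:*/8}
Op 7: unregister job_G -> active={job_B:*/13, job_D:*/13}
Op 8: unregister job_D -> active={job_B:*/13}
  job_B: interval 13, next fire after T=162 is 169
Earliest fire time = 169 (job job_B)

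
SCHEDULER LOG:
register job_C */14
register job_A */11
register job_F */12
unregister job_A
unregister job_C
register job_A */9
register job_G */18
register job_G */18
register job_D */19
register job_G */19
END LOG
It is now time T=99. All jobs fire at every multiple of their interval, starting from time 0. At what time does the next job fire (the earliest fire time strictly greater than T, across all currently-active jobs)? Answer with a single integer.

Answer: 108

Derivation:
Op 1: register job_C */14 -> active={job_C:*/14}
Op 2: register job_A */11 -> active={job_A:*/11, job_C:*/14}
Op 3: register job_F */12 -> active={job_A:*/11, job_C:*/14, job_F:*/12}
Op 4: unregister job_A -> active={job_C:*/14, job_F:*/12}
Op 5: unregister job_C -> active={job_F:*/12}
Op 6: register job_A */9 -> active={job_A:*/9, job_F:*/12}
Op 7: register job_G */18 -> active={job_A:*/9, job_F:*/12, job_G:*/18}
Op 8: register job_G */18 -> active={job_A:*/9, job_F:*/12, job_G:*/18}
Op 9: register job_D */19 -> active={job_A:*/9, job_D:*/19, job_F:*/12, job_G:*/18}
Op 10: register job_G */19 -> active={job_A:*/9, job_D:*/19, job_F:*/12, job_G:*/19}
  job_A: interval 9, next fire after T=99 is 108
  job_D: interval 19, next fire after T=99 is 114
  job_F: interval 12, next fire after T=99 is 108
  job_G: interval 19, next fire after T=99 is 114
Earliest fire time = 108 (job job_A)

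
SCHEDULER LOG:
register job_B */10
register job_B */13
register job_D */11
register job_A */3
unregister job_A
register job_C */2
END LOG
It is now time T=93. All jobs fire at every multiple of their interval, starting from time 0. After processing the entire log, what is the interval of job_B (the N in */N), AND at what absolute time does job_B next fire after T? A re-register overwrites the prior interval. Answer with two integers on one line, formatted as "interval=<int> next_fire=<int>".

Op 1: register job_B */10 -> active={job_B:*/10}
Op 2: register job_B */13 -> active={job_B:*/13}
Op 3: register job_D */11 -> active={job_B:*/13, job_D:*/11}
Op 4: register job_A */3 -> active={job_A:*/3, job_B:*/13, job_D:*/11}
Op 5: unregister job_A -> active={job_B:*/13, job_D:*/11}
Op 6: register job_C */2 -> active={job_B:*/13, job_C:*/2, job_D:*/11}
Final interval of job_B = 13
Next fire of job_B after T=93: (93//13+1)*13 = 104

Answer: interval=13 next_fire=104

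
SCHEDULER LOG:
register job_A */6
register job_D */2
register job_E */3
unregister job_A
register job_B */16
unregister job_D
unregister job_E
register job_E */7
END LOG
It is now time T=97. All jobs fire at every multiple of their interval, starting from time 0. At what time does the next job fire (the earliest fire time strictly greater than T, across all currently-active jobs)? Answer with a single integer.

Op 1: register job_A */6 -> active={job_A:*/6}
Op 2: register job_D */2 -> active={job_A:*/6, job_D:*/2}
Op 3: register job_E */3 -> active={job_A:*/6, job_D:*/2, job_E:*/3}
Op 4: unregister job_A -> active={job_D:*/2, job_E:*/3}
Op 5: register job_B */16 -> active={job_B:*/16, job_D:*/2, job_E:*/3}
Op 6: unregister job_D -> active={job_B:*/16, job_E:*/3}
Op 7: unregister job_E -> active={job_B:*/16}
Op 8: register job_E */7 -> active={job_B:*/16, job_E:*/7}
  job_B: interval 16, next fire after T=97 is 112
  job_E: interval 7, next fire after T=97 is 98
Earliest fire time = 98 (job job_E)

Answer: 98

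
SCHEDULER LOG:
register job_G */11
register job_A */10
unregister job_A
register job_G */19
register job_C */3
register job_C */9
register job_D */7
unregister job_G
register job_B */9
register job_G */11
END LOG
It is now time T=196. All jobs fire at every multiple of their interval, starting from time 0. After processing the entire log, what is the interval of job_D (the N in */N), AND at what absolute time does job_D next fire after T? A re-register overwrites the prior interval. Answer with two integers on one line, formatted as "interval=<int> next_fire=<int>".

Op 1: register job_G */11 -> active={job_G:*/11}
Op 2: register job_A */10 -> active={job_A:*/10, job_G:*/11}
Op 3: unregister job_A -> active={job_G:*/11}
Op 4: register job_G */19 -> active={job_G:*/19}
Op 5: register job_C */3 -> active={job_C:*/3, job_G:*/19}
Op 6: register job_C */9 -> active={job_C:*/9, job_G:*/19}
Op 7: register job_D */7 -> active={job_C:*/9, job_D:*/7, job_G:*/19}
Op 8: unregister job_G -> active={job_C:*/9, job_D:*/7}
Op 9: register job_B */9 -> active={job_B:*/9, job_C:*/9, job_D:*/7}
Op 10: register job_G */11 -> active={job_B:*/9, job_C:*/9, job_D:*/7, job_G:*/11}
Final interval of job_D = 7
Next fire of job_D after T=196: (196//7+1)*7 = 203

Answer: interval=7 next_fire=203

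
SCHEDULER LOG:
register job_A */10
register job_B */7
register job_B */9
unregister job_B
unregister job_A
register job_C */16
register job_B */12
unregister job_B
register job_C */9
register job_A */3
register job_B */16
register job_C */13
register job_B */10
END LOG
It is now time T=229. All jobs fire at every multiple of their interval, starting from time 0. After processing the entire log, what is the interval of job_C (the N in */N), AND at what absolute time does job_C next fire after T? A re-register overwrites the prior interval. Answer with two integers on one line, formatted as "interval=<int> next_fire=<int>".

Op 1: register job_A */10 -> active={job_A:*/10}
Op 2: register job_B */7 -> active={job_A:*/10, job_B:*/7}
Op 3: register job_B */9 -> active={job_A:*/10, job_B:*/9}
Op 4: unregister job_B -> active={job_A:*/10}
Op 5: unregister job_A -> active={}
Op 6: register job_C */16 -> active={job_C:*/16}
Op 7: register job_B */12 -> active={job_B:*/12, job_C:*/16}
Op 8: unregister job_B -> active={job_C:*/16}
Op 9: register job_C */9 -> active={job_C:*/9}
Op 10: register job_A */3 -> active={job_A:*/3, job_C:*/9}
Op 11: register job_B */16 -> active={job_A:*/3, job_B:*/16, job_C:*/9}
Op 12: register job_C */13 -> active={job_A:*/3, job_B:*/16, job_C:*/13}
Op 13: register job_B */10 -> active={job_A:*/3, job_B:*/10, job_C:*/13}
Final interval of job_C = 13
Next fire of job_C after T=229: (229//13+1)*13 = 234

Answer: interval=13 next_fire=234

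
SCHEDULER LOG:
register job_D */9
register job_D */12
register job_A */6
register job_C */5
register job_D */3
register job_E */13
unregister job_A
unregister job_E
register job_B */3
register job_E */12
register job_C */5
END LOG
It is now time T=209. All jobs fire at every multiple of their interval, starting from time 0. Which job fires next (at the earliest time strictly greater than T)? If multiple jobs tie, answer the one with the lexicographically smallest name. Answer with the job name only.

Answer: job_B

Derivation:
Op 1: register job_D */9 -> active={job_D:*/9}
Op 2: register job_D */12 -> active={job_D:*/12}
Op 3: register job_A */6 -> active={job_A:*/6, job_D:*/12}
Op 4: register job_C */5 -> active={job_A:*/6, job_C:*/5, job_D:*/12}
Op 5: register job_D */3 -> active={job_A:*/6, job_C:*/5, job_D:*/3}
Op 6: register job_E */13 -> active={job_A:*/6, job_C:*/5, job_D:*/3, job_E:*/13}
Op 7: unregister job_A -> active={job_C:*/5, job_D:*/3, job_E:*/13}
Op 8: unregister job_E -> active={job_C:*/5, job_D:*/3}
Op 9: register job_B */3 -> active={job_B:*/3, job_C:*/5, job_D:*/3}
Op 10: register job_E */12 -> active={job_B:*/3, job_C:*/5, job_D:*/3, job_E:*/12}
Op 11: register job_C */5 -> active={job_B:*/3, job_C:*/5, job_D:*/3, job_E:*/12}
  job_B: interval 3, next fire after T=209 is 210
  job_C: interval 5, next fire after T=209 is 210
  job_D: interval 3, next fire after T=209 is 210
  job_E: interval 12, next fire after T=209 is 216
Earliest = 210, winner (lex tiebreak) = job_B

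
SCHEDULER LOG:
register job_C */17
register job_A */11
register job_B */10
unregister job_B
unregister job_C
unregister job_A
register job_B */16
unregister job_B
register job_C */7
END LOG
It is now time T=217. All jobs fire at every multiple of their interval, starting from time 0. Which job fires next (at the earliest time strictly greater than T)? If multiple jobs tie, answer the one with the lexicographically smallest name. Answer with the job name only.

Op 1: register job_C */17 -> active={job_C:*/17}
Op 2: register job_A */11 -> active={job_A:*/11, job_C:*/17}
Op 3: register job_B */10 -> active={job_A:*/11, job_B:*/10, job_C:*/17}
Op 4: unregister job_B -> active={job_A:*/11, job_C:*/17}
Op 5: unregister job_C -> active={job_A:*/11}
Op 6: unregister job_A -> active={}
Op 7: register job_B */16 -> active={job_B:*/16}
Op 8: unregister job_B -> active={}
Op 9: register job_C */7 -> active={job_C:*/7}
  job_C: interval 7, next fire after T=217 is 224
Earliest = 224, winner (lex tiebreak) = job_C

Answer: job_C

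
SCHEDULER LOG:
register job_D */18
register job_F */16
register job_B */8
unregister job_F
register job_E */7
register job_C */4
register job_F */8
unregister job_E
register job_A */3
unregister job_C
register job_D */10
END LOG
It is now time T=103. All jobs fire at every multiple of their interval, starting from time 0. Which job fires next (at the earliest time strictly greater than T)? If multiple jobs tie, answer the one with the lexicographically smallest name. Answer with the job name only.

Op 1: register job_D */18 -> active={job_D:*/18}
Op 2: register job_F */16 -> active={job_D:*/18, job_F:*/16}
Op 3: register job_B */8 -> active={job_B:*/8, job_D:*/18, job_F:*/16}
Op 4: unregister job_F -> active={job_B:*/8, job_D:*/18}
Op 5: register job_E */7 -> active={job_B:*/8, job_D:*/18, job_E:*/7}
Op 6: register job_C */4 -> active={job_B:*/8, job_C:*/4, job_D:*/18, job_E:*/7}
Op 7: register job_F */8 -> active={job_B:*/8, job_C:*/4, job_D:*/18, job_E:*/7, job_F:*/8}
Op 8: unregister job_E -> active={job_B:*/8, job_C:*/4, job_D:*/18, job_F:*/8}
Op 9: register job_A */3 -> active={job_A:*/3, job_B:*/8, job_C:*/4, job_D:*/18, job_F:*/8}
Op 10: unregister job_C -> active={job_A:*/3, job_B:*/8, job_D:*/18, job_F:*/8}
Op 11: register job_D */10 -> active={job_A:*/3, job_B:*/8, job_D:*/10, job_F:*/8}
  job_A: interval 3, next fire after T=103 is 105
  job_B: interval 8, next fire after T=103 is 104
  job_D: interval 10, next fire after T=103 is 110
  job_F: interval 8, next fire after T=103 is 104
Earliest = 104, winner (lex tiebreak) = job_B

Answer: job_B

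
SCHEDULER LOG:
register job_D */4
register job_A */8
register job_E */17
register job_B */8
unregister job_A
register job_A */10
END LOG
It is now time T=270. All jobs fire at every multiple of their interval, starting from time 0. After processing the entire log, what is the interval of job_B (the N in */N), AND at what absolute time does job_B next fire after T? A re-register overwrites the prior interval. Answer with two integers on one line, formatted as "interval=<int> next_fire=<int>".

Op 1: register job_D */4 -> active={job_D:*/4}
Op 2: register job_A */8 -> active={job_A:*/8, job_D:*/4}
Op 3: register job_E */17 -> active={job_A:*/8, job_D:*/4, job_E:*/17}
Op 4: register job_B */8 -> active={job_A:*/8, job_B:*/8, job_D:*/4, job_E:*/17}
Op 5: unregister job_A -> active={job_B:*/8, job_D:*/4, job_E:*/17}
Op 6: register job_A */10 -> active={job_A:*/10, job_B:*/8, job_D:*/4, job_E:*/17}
Final interval of job_B = 8
Next fire of job_B after T=270: (270//8+1)*8 = 272

Answer: interval=8 next_fire=272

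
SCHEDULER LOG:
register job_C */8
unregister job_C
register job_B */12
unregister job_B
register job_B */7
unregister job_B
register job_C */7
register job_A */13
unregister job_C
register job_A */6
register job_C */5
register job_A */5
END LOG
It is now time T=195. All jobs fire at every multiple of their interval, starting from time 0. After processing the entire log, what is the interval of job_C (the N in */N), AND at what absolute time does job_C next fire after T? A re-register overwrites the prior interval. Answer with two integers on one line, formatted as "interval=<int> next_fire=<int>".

Op 1: register job_C */8 -> active={job_C:*/8}
Op 2: unregister job_C -> active={}
Op 3: register job_B */12 -> active={job_B:*/12}
Op 4: unregister job_B -> active={}
Op 5: register job_B */7 -> active={job_B:*/7}
Op 6: unregister job_B -> active={}
Op 7: register job_C */7 -> active={job_C:*/7}
Op 8: register job_A */13 -> active={job_A:*/13, job_C:*/7}
Op 9: unregister job_C -> active={job_A:*/13}
Op 10: register job_A */6 -> active={job_A:*/6}
Op 11: register job_C */5 -> active={job_A:*/6, job_C:*/5}
Op 12: register job_A */5 -> active={job_A:*/5, job_C:*/5}
Final interval of job_C = 5
Next fire of job_C after T=195: (195//5+1)*5 = 200

Answer: interval=5 next_fire=200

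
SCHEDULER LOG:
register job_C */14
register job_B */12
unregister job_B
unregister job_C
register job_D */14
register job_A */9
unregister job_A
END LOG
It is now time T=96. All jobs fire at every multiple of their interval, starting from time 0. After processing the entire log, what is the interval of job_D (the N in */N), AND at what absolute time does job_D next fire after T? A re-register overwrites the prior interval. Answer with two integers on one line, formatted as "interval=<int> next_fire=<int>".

Answer: interval=14 next_fire=98

Derivation:
Op 1: register job_C */14 -> active={job_C:*/14}
Op 2: register job_B */12 -> active={job_B:*/12, job_C:*/14}
Op 3: unregister job_B -> active={job_C:*/14}
Op 4: unregister job_C -> active={}
Op 5: register job_D */14 -> active={job_D:*/14}
Op 6: register job_A */9 -> active={job_A:*/9, job_D:*/14}
Op 7: unregister job_A -> active={job_D:*/14}
Final interval of job_D = 14
Next fire of job_D after T=96: (96//14+1)*14 = 98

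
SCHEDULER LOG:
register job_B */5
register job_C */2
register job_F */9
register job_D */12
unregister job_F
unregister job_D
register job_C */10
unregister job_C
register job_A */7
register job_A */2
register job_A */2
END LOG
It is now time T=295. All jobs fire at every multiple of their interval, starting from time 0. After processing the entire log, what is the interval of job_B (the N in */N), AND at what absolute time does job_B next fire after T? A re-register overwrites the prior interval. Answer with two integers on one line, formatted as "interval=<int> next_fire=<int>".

Op 1: register job_B */5 -> active={job_B:*/5}
Op 2: register job_C */2 -> active={job_B:*/5, job_C:*/2}
Op 3: register job_F */9 -> active={job_B:*/5, job_C:*/2, job_F:*/9}
Op 4: register job_D */12 -> active={job_B:*/5, job_C:*/2, job_D:*/12, job_F:*/9}
Op 5: unregister job_F -> active={job_B:*/5, job_C:*/2, job_D:*/12}
Op 6: unregister job_D -> active={job_B:*/5, job_C:*/2}
Op 7: register job_C */10 -> active={job_B:*/5, job_C:*/10}
Op 8: unregister job_C -> active={job_B:*/5}
Op 9: register job_A */7 -> active={job_A:*/7, job_B:*/5}
Op 10: register job_A */2 -> active={job_A:*/2, job_B:*/5}
Op 11: register job_A */2 -> active={job_A:*/2, job_B:*/5}
Final interval of job_B = 5
Next fire of job_B after T=295: (295//5+1)*5 = 300

Answer: interval=5 next_fire=300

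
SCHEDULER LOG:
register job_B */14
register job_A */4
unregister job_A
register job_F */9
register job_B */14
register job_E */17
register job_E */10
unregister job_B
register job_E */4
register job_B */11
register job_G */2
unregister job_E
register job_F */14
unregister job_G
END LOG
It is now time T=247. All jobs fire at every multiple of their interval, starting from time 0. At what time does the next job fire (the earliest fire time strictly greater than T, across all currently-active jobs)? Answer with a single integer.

Op 1: register job_B */14 -> active={job_B:*/14}
Op 2: register job_A */4 -> active={job_A:*/4, job_B:*/14}
Op 3: unregister job_A -> active={job_B:*/14}
Op 4: register job_F */9 -> active={job_B:*/14, job_F:*/9}
Op 5: register job_B */14 -> active={job_B:*/14, job_F:*/9}
Op 6: register job_E */17 -> active={job_B:*/14, job_E:*/17, job_F:*/9}
Op 7: register job_E */10 -> active={job_B:*/14, job_E:*/10, job_F:*/9}
Op 8: unregister job_B -> active={job_E:*/10, job_F:*/9}
Op 9: register job_E */4 -> active={job_E:*/4, job_F:*/9}
Op 10: register job_B */11 -> active={job_B:*/11, job_E:*/4, job_F:*/9}
Op 11: register job_G */2 -> active={job_B:*/11, job_E:*/4, job_F:*/9, job_G:*/2}
Op 12: unregister job_E -> active={job_B:*/11, job_F:*/9, job_G:*/2}
Op 13: register job_F */14 -> active={job_B:*/11, job_F:*/14, job_G:*/2}
Op 14: unregister job_G -> active={job_B:*/11, job_F:*/14}
  job_B: interval 11, next fire after T=247 is 253
  job_F: interval 14, next fire after T=247 is 252
Earliest fire time = 252 (job job_F)

Answer: 252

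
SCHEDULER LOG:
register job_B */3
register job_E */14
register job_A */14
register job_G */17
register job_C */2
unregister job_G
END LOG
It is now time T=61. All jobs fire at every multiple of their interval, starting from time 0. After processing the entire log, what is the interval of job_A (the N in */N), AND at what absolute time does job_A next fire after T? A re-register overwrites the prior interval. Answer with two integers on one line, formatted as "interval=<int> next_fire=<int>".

Op 1: register job_B */3 -> active={job_B:*/3}
Op 2: register job_E */14 -> active={job_B:*/3, job_E:*/14}
Op 3: register job_A */14 -> active={job_A:*/14, job_B:*/3, job_E:*/14}
Op 4: register job_G */17 -> active={job_A:*/14, job_B:*/3, job_E:*/14, job_G:*/17}
Op 5: register job_C */2 -> active={job_A:*/14, job_B:*/3, job_C:*/2, job_E:*/14, job_G:*/17}
Op 6: unregister job_G -> active={job_A:*/14, job_B:*/3, job_C:*/2, job_E:*/14}
Final interval of job_A = 14
Next fire of job_A after T=61: (61//14+1)*14 = 70

Answer: interval=14 next_fire=70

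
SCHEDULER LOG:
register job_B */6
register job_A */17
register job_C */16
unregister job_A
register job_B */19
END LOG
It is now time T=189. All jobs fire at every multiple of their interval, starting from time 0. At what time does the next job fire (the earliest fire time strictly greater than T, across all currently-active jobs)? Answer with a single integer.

Answer: 190

Derivation:
Op 1: register job_B */6 -> active={job_B:*/6}
Op 2: register job_A */17 -> active={job_A:*/17, job_B:*/6}
Op 3: register job_C */16 -> active={job_A:*/17, job_B:*/6, job_C:*/16}
Op 4: unregister job_A -> active={job_B:*/6, job_C:*/16}
Op 5: register job_B */19 -> active={job_B:*/19, job_C:*/16}
  job_B: interval 19, next fire after T=189 is 190
  job_C: interval 16, next fire after T=189 is 192
Earliest fire time = 190 (job job_B)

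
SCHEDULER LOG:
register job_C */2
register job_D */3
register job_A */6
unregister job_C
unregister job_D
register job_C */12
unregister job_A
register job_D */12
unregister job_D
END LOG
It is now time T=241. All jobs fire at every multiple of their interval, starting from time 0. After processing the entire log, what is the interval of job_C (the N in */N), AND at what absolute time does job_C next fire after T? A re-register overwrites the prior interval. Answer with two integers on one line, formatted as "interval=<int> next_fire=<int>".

Op 1: register job_C */2 -> active={job_C:*/2}
Op 2: register job_D */3 -> active={job_C:*/2, job_D:*/3}
Op 3: register job_A */6 -> active={job_A:*/6, job_C:*/2, job_D:*/3}
Op 4: unregister job_C -> active={job_A:*/6, job_D:*/3}
Op 5: unregister job_D -> active={job_A:*/6}
Op 6: register job_C */12 -> active={job_A:*/6, job_C:*/12}
Op 7: unregister job_A -> active={job_C:*/12}
Op 8: register job_D */12 -> active={job_C:*/12, job_D:*/12}
Op 9: unregister job_D -> active={job_C:*/12}
Final interval of job_C = 12
Next fire of job_C after T=241: (241//12+1)*12 = 252

Answer: interval=12 next_fire=252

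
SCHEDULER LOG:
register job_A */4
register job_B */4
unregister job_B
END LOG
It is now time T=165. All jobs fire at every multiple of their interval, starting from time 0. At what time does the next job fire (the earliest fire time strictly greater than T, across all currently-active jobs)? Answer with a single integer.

Answer: 168

Derivation:
Op 1: register job_A */4 -> active={job_A:*/4}
Op 2: register job_B */4 -> active={job_A:*/4, job_B:*/4}
Op 3: unregister job_B -> active={job_A:*/4}
  job_A: interval 4, next fire after T=165 is 168
Earliest fire time = 168 (job job_A)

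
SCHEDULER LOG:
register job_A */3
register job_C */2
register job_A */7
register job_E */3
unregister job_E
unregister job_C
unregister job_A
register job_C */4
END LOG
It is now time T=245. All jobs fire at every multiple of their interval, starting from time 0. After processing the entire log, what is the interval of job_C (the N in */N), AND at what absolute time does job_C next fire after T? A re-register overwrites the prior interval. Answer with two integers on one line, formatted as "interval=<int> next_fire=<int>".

Op 1: register job_A */3 -> active={job_A:*/3}
Op 2: register job_C */2 -> active={job_A:*/3, job_C:*/2}
Op 3: register job_A */7 -> active={job_A:*/7, job_C:*/2}
Op 4: register job_E */3 -> active={job_A:*/7, job_C:*/2, job_E:*/3}
Op 5: unregister job_E -> active={job_A:*/7, job_C:*/2}
Op 6: unregister job_C -> active={job_A:*/7}
Op 7: unregister job_A -> active={}
Op 8: register job_C */4 -> active={job_C:*/4}
Final interval of job_C = 4
Next fire of job_C after T=245: (245//4+1)*4 = 248

Answer: interval=4 next_fire=248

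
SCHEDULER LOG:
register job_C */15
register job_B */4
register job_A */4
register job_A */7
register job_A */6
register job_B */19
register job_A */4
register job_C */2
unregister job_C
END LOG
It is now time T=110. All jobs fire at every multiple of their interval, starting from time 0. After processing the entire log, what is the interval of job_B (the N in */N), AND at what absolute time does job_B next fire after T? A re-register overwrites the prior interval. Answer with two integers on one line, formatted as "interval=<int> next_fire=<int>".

Answer: interval=19 next_fire=114

Derivation:
Op 1: register job_C */15 -> active={job_C:*/15}
Op 2: register job_B */4 -> active={job_B:*/4, job_C:*/15}
Op 3: register job_A */4 -> active={job_A:*/4, job_B:*/4, job_C:*/15}
Op 4: register job_A */7 -> active={job_A:*/7, job_B:*/4, job_C:*/15}
Op 5: register job_A */6 -> active={job_A:*/6, job_B:*/4, job_C:*/15}
Op 6: register job_B */19 -> active={job_A:*/6, job_B:*/19, job_C:*/15}
Op 7: register job_A */4 -> active={job_A:*/4, job_B:*/19, job_C:*/15}
Op 8: register job_C */2 -> active={job_A:*/4, job_B:*/19, job_C:*/2}
Op 9: unregister job_C -> active={job_A:*/4, job_B:*/19}
Final interval of job_B = 19
Next fire of job_B after T=110: (110//19+1)*19 = 114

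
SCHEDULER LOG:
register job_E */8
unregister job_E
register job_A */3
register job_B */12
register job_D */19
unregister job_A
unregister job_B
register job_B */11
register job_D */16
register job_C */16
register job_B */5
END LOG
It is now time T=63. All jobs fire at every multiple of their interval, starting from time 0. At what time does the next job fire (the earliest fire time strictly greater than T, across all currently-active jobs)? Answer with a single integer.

Op 1: register job_E */8 -> active={job_E:*/8}
Op 2: unregister job_E -> active={}
Op 3: register job_A */3 -> active={job_A:*/3}
Op 4: register job_B */12 -> active={job_A:*/3, job_B:*/12}
Op 5: register job_D */19 -> active={job_A:*/3, job_B:*/12, job_D:*/19}
Op 6: unregister job_A -> active={job_B:*/12, job_D:*/19}
Op 7: unregister job_B -> active={job_D:*/19}
Op 8: register job_B */11 -> active={job_B:*/11, job_D:*/19}
Op 9: register job_D */16 -> active={job_B:*/11, job_D:*/16}
Op 10: register job_C */16 -> active={job_B:*/11, job_C:*/16, job_D:*/16}
Op 11: register job_B */5 -> active={job_B:*/5, job_C:*/16, job_D:*/16}
  job_B: interval 5, next fire after T=63 is 65
  job_C: interval 16, next fire after T=63 is 64
  job_D: interval 16, next fire after T=63 is 64
Earliest fire time = 64 (job job_C)

Answer: 64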